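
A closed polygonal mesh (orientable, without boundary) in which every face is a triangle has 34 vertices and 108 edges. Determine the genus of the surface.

Every face is a triangle and each edge borders two faces, so 3F = 2·108, giving F = 72.
χ = V − E + F = 34 − 108 + 72 = -2.
For a closed orientable surface χ = 2 − 2g, so g = (2 − (-2))/2 = 2.

2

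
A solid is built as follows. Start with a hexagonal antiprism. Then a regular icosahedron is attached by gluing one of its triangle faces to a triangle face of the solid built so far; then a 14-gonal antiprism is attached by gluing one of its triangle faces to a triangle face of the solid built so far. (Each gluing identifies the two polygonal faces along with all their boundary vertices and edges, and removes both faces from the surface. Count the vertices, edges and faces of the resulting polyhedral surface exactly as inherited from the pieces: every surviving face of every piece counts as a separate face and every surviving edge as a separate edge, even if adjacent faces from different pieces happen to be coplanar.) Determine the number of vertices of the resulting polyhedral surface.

A hexagonal antiprism: V=12, E=24, F=14.
Attach a regular icosahedron (V=12, E=30, F=20) along a 3-gon: merge 3 vertices and 3 edges, delete both glued faces → V=21, E=51, F=32.
Attach a 14-gonal antiprism (V=28, E=56, F=30) along a 3-gon: merge 3 vertices and 3 edges, delete both glued faces → V=46, E=104, F=60.
Check: V − E + F = 46 − 104 + 60 = 2.

46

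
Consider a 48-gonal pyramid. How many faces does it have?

A pyramid on an n-gon base has one n-gon and n triangles: V = 48 + 1 = 49, E = 2·48 = 96, F = 48 + 1 = 49.

49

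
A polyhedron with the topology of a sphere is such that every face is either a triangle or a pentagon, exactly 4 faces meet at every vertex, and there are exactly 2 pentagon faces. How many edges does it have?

20

Let x be the number of triangles; then F = 2 + x.
Edge–face incidences: 2E = 5·2 + 3·x = 10 + 3x.
Every vertex has degree 4, so 4V = 2E.
Euler: V − E + F = 2 ⇒ (2E)/4 − E + (2 + x) = 2.
Multiply by 8: 2·(2E) − 4·(2E) + 8·(2 + x) = 16, i.e. 16 + 8x − 2·(10 + 3x) = 16.
Collecting terms: 2x − 4 = 16, so 2x = 20, so x = 10.
Then 2E = 10 + 3·10 = 40, so E = 20, V = 2E/4 = 10, F = 2 + 10 = 12.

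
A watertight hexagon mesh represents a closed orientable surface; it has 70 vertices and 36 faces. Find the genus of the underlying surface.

2

Every face is a hexagon, so 2E = 6·36 = 216, giving E = 108.
χ = V − E + F = 70 − 108 + 36 = -2.
For a closed orientable surface χ = 2 − 2g, so g = (2 − (-2))/2 = 2.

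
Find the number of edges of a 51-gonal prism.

153

A prism on an n-gon has two n-gon bases and n rectangular sides: V = 2·51 = 102, E = 3·51 = 153, F = 51 + 2 = 53.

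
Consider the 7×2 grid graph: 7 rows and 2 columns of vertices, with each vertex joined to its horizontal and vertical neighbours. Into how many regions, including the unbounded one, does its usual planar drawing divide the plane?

7

The grid has V = 7·2 = 14 vertices and E = 7·1 + 2·6 = 19 edges.
F = 2 − V + E = 2 − 14 + 19 = 7.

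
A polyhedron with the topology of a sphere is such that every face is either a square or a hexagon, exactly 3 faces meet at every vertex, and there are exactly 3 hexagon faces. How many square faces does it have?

Let x be the number of squares; then F = 3 + x.
Edge–face incidences: 2E = 6·3 + 4·x = 18 + 4x.
Every vertex has degree 3, so 3V = 2E.
Euler: V − E + F = 2 ⇒ (2E)/3 − E + (3 + x) = 2.
Multiply by 6: 2·(2E) − 3·(2E) + 6·(3 + x) = 12, i.e. 18 + 6x − (18 + 4x) = 12.
Collecting terms: 2x = 12, so x = 6.
Then 2E = 18 + 4·6 = 42, so E = 21, V = 2E/3 = 14, F = 3 + 6 = 9.

6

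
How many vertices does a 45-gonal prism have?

90

A prism on an n-gon has two n-gon bases and n rectangular sides: V = 2·45 = 90, E = 3·45 = 135, F = 45 + 2 = 47.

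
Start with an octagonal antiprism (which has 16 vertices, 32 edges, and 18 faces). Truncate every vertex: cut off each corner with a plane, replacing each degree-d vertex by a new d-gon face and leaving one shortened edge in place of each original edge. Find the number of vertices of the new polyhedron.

64

Truncation replaces each original edge-end by a new vertex, so V′ = 2E = 64.
Each original edge survives, and each old vertex of degree d contributes d new edges; summing degrees gives Σd = 2E, so E′ = E + 2E = 3E = 96.
Each original face survives and each original vertex becomes one new face: F′ = F + V = 34.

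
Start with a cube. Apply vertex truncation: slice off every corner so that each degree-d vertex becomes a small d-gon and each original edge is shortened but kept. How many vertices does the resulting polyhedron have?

24

The base solid has V = 8, E = 12, F = 6.
Truncation replaces each original edge-end by a new vertex, so V′ = 2E = 24.
Each original edge survives, and each old vertex of degree d contributes d new edges; summing degrees gives Σd = 2E, so E′ = E + 2E = 3E = 36.
Each original face survives and each original vertex becomes one new face: F′ = F + V = 14.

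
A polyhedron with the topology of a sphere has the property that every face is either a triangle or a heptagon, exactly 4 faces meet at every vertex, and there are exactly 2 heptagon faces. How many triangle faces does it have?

Let x be the number of triangles; then F = 2 + x.
Edge–face incidences: 2E = 7·2 + 3·x = 14 + 3x.
Every vertex has degree 4, so 4V = 2E.
Euler: V − E + F = 2 ⇒ (2E)/4 − E + (2 + x) = 2.
Multiply by 8: 2·(2E) − 4·(2E) + 8·(2 + x) = 16, i.e. 16 + 8x − 2·(14 + 3x) = 16.
Collecting terms: 2x − 12 = 16, so 2x = 28, so x = 14.
Then 2E = 14 + 3·14 = 56, so E = 28, V = 2E/4 = 14, F = 2 + 14 = 16.

14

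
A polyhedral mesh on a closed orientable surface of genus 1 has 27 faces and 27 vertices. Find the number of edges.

54

For a closed orientable surface of genus 1, χ = 2 − 2·1 = 0.
E = V + F − (0) = 27 + 27 − (0) = 54.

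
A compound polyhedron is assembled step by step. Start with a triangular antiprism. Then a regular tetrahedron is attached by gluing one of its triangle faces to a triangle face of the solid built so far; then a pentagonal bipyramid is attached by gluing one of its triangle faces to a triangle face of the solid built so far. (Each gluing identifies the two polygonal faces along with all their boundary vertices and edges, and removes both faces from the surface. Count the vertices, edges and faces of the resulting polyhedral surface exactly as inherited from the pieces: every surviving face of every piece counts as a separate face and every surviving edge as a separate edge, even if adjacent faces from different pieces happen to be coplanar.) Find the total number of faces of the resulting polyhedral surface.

A triangular antiprism: V=6, E=12, F=8.
Attach a regular tetrahedron (V=4, E=6, F=4) along a 3-gon: merge 3 vertices and 3 edges, delete both glued faces → V=7, E=15, F=10.
Attach a pentagonal bipyramid (V=7, E=15, F=10) along a 3-gon: merge 3 vertices and 3 edges, delete both glued faces → V=11, E=27, F=18.
Check: V − E + F = 11 − 27 + 18 = 2.

18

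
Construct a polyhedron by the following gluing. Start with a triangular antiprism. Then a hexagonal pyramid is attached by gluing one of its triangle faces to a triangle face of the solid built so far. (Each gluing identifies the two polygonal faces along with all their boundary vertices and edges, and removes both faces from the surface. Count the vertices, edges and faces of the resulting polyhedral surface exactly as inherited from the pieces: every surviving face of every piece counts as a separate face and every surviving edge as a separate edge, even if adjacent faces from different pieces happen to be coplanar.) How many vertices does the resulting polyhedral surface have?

A triangular antiprism: V=6, E=12, F=8.
Attach a hexagonal pyramid (V=7, E=12, F=7) along a 3-gon: merge 3 vertices and 3 edges, delete both glued faces → V=10, E=21, F=13.
Check: V − E + F = 10 − 21 + 13 = 2.

10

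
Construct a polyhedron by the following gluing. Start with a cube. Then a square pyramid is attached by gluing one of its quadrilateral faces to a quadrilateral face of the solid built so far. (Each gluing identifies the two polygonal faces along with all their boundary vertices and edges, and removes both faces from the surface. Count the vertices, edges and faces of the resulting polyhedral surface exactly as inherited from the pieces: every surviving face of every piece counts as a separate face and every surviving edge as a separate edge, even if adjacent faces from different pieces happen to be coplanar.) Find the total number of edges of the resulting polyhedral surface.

A cube: V=8, E=12, F=6.
Attach a square pyramid (V=5, E=8, F=5) along a 4-gon: merge 4 vertices and 4 edges, delete both glued faces → V=9, E=16, F=9.
Check: V − E + F = 9 − 16 + 9 = 2.

16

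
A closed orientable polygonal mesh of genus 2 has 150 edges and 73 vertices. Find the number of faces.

75

For a closed orientable surface of genus 2, χ = 2 − 2·2 = -2.
F = -2 − V + E = -2 − 73 + 150 = 75.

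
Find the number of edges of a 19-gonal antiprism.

76

An antiprism on an n-gon has two n-gon caps and 2n triangles: V = 2·19 = 38, E = 4·19 = 76, F = 2·19 + 2 = 40.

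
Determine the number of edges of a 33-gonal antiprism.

132

An antiprism on an n-gon has two n-gon caps and 2n triangles: V = 2·33 = 66, E = 4·33 = 132, F = 2·33 + 2 = 68.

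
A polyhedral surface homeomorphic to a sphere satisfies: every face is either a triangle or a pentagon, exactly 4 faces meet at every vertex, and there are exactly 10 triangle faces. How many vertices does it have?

10

Let x be the number of pentagons; then F = 10 + x.
Edge–face incidences: 2E = 3·10 + 5·x = 30 + 5x.
Every vertex has degree 4, so 4V = 2E.
Euler: V − E + F = 2 ⇒ (2E)/4 − E + (10 + x) = 2.
Multiply by 8: 2·(2E) − 4·(2E) + 8·(10 + x) = 16, i.e. 80 + 8x − 2·(30 + 5x) = 16.
Collecting terms: −2x + 20 = 16, so −2x = −4, so x = 2.
Then 2E = 30 + 5·2 = 40, so E = 20, V = 2E/4 = 10, F = 10 + 2 = 12.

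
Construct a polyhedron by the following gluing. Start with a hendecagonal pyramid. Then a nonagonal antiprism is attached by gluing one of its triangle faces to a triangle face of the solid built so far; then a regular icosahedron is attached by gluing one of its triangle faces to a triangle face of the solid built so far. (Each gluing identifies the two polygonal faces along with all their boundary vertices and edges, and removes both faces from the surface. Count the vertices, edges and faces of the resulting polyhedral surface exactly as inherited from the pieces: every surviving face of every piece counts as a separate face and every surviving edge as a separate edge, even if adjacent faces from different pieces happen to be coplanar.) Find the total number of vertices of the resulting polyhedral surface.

A hendecagonal pyramid: V=12, E=22, F=12.
Attach a nonagonal antiprism (V=18, E=36, F=20) along a 3-gon: merge 3 vertices and 3 edges, delete both glued faces → V=27, E=55, F=30.
Attach a regular icosahedron (V=12, E=30, F=20) along a 3-gon: merge 3 vertices and 3 edges, delete both glued faces → V=36, E=82, F=48.
Check: V − E + F = 36 − 82 + 48 = 2.

36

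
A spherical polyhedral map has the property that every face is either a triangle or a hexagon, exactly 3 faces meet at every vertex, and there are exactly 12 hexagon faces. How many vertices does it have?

28

Let x be the number of triangles; then F = 12 + x.
Edge–face incidences: 2E = 6·12 + 3·x = 72 + 3x.
Every vertex has degree 3, so 3V = 2E.
Euler: V − E + F = 2 ⇒ (2E)/3 − E + (12 + x) = 2.
Multiply by 6: 2·(2E) − 3·(2E) + 6·(12 + x) = 12, i.e. 72 + 6x − (72 + 3x) = 12.
Collecting terms: 3x = 12, so x = 4.
Then 2E = 72 + 3·4 = 84, so E = 42, V = 2E/3 = 28, F = 12 + 4 = 16.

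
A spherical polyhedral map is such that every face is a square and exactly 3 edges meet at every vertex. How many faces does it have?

Each face has 4 edges and each edge borders two faces, so 2E = 4F.
Each vertex has degree 3, so 3V = 2E and hence V = 4F/3.
Euler: V − E + F = 2 ⇒ (4F/3) − (4F/2) + F = 2.
Multiply by 6: (8 − 12 + 6)F = 12, i.e. 2F = 12.
So F = 6, E = 4·6/2 = 12, V = 4·6/3 = 8.

6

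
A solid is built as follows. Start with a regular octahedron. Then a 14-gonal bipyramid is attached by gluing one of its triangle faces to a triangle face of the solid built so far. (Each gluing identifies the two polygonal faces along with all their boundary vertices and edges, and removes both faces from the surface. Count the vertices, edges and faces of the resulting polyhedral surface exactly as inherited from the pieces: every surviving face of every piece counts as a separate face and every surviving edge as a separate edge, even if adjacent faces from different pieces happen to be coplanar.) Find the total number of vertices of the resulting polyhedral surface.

A regular octahedron: V=6, E=12, F=8.
Attach a 14-gonal bipyramid (V=16, E=42, F=28) along a 3-gon: merge 3 vertices and 3 edges, delete both glued faces → V=19, E=51, F=34.
Check: V − E + F = 19 − 51 + 34 = 2.

19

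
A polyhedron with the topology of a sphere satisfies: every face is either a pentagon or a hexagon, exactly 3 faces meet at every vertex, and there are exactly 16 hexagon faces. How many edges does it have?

78

Let x be the number of pentagons; then F = 16 + x.
Edge–face incidences: 2E = 6·16 + 5·x = 96 + 5x.
Every vertex has degree 3, so 3V = 2E.
Euler: V − E + F = 2 ⇒ (2E)/3 − E + (16 + x) = 2.
Multiply by 6: 2·(2E) − 3·(2E) + 6·(16 + x) = 12, i.e. 96 + 6x − (96 + 5x) = 12.
Collecting terms: x = 12.
Then 2E = 96 + 5·12 = 156, so E = 78, V = 2E/3 = 52, F = 16 + 12 = 28.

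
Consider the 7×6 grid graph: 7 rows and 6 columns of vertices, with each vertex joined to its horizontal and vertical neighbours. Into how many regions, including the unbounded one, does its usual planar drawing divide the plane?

The grid has V = 7·6 = 42 vertices and E = 7·5 + 6·6 = 71 edges.
F = 2 − V + E = 2 − 42 + 71 = 31.

31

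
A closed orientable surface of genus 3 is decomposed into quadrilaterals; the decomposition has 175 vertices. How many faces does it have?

χ = 2 − 2·3 = -4, and every face is a square so 4F = 2E.
V − E + F = -4 with E = 4F/2 gives 175 − (4/2 − 1)·F = -4, so F = 179 and E = 358.

179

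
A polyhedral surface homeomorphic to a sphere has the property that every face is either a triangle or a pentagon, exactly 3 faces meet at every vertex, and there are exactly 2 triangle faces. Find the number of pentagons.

Let x be the number of pentagons; then F = 2 + x.
Edge–face incidences: 2E = 3·2 + 5·x = 6 + 5x.
Every vertex has degree 3, so 3V = 2E.
Euler: V − E + F = 2 ⇒ (2E)/3 − E + (2 + x) = 2.
Multiply by 6: 2·(2E) − 3·(2E) + 6·(2 + x) = 12, i.e. 12 + 6x − (6 + 5x) = 12.
Collecting terms: x + 6 = 12, so x = 6.
Then 2E = 6 + 5·6 = 36, so E = 18, V = 2E/3 = 12, F = 2 + 6 = 8.

6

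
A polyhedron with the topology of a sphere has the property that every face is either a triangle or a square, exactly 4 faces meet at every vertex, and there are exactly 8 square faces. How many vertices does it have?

14

Let x be the number of triangles; then F = 8 + x.
Edge–face incidences: 2E = 4·8 + 3·x = 32 + 3x.
Every vertex has degree 4, so 4V = 2E.
Euler: V − E + F = 2 ⇒ (2E)/4 − E + (8 + x) = 2.
Multiply by 8: 2·(2E) − 4·(2E) + 8·(8 + x) = 16, i.e. 64 + 8x − 2·(32 + 3x) = 16.
Collecting terms: 2x = 16, so x = 8.
Then 2E = 32 + 3·8 = 56, so E = 28, V = 2E/4 = 14, F = 8 + 8 = 16.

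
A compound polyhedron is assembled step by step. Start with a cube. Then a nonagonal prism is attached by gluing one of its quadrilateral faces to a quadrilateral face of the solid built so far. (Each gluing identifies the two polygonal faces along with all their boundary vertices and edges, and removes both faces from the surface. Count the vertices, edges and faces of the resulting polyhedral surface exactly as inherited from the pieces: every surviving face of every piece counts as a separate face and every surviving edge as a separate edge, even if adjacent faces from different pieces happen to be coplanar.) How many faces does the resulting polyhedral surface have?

A cube: V=8, E=12, F=6.
Attach a nonagonal prism (V=18, E=27, F=11) along a 4-gon: merge 4 vertices and 4 edges, delete both glued faces → V=22, E=35, F=15.
Check: V − E + F = 22 − 35 + 15 = 2.

15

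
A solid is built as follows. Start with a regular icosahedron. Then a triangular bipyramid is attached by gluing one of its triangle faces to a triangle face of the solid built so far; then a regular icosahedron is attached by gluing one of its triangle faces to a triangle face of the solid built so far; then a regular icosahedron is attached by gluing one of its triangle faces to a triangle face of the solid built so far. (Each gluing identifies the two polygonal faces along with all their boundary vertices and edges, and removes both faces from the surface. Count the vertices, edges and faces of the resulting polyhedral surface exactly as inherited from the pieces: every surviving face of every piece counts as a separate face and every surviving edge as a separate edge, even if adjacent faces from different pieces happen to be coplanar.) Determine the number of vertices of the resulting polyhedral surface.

32

A regular icosahedron: V=12, E=30, F=20.
Attach a triangular bipyramid (V=5, E=9, F=6) along a 3-gon: merge 3 vertices and 3 edges, delete both glued faces → V=14, E=36, F=24.
Attach a regular icosahedron (V=12, E=30, F=20) along a 3-gon: merge 3 vertices and 3 edges, delete both glued faces → V=23, E=63, F=42.
Attach a regular icosahedron (V=12, E=30, F=20) along a 3-gon: merge 3 vertices and 3 edges, delete both glued faces → V=32, E=90, F=60.
Check: V − E + F = 32 − 90 + 60 = 2.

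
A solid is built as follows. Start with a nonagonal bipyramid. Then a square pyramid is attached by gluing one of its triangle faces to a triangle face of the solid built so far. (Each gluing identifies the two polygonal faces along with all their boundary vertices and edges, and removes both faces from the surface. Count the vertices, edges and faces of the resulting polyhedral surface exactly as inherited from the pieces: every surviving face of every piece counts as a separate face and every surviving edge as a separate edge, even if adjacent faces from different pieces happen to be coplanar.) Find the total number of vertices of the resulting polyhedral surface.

13

A nonagonal bipyramid: V=11, E=27, F=18.
Attach a square pyramid (V=5, E=8, F=5) along a 3-gon: merge 3 vertices and 3 edges, delete both glued faces → V=13, E=32, F=21.
Check: V − E + F = 13 − 32 + 21 = 2.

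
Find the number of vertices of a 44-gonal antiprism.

88

An antiprism on an n-gon has two n-gon caps and 2n triangles: V = 2·44 = 88, E = 4·44 = 176, F = 2·44 + 2 = 90.
Check: V − E + F = 88 − 176 + 90 = 2.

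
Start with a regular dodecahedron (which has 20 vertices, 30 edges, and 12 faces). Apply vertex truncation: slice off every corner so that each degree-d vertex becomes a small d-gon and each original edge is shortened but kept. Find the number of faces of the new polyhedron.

32

Truncation replaces each original edge-end by a new vertex, so V′ = 2E = 60.
Each original edge survives, and each old vertex of degree d contributes d new edges; summing degrees gives Σd = 2E, so E′ = E + 2E = 3E = 90.
Each original face survives and each original vertex becomes one new face: F′ = F + V = 32.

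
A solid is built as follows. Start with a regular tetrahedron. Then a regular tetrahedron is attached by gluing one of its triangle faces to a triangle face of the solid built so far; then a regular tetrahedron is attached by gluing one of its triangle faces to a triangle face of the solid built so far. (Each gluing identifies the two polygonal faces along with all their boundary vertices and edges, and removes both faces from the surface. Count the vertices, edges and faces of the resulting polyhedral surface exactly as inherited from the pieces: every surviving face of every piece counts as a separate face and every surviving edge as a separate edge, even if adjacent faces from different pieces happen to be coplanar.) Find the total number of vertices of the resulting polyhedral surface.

A regular tetrahedron: V=4, E=6, F=4.
Attach a regular tetrahedron (V=4, E=6, F=4) along a 3-gon: merge 3 vertices and 3 edges, delete both glued faces → V=5, E=9, F=6.
Attach a regular tetrahedron (V=4, E=6, F=4) along a 3-gon: merge 3 vertices and 3 edges, delete both glued faces → V=6, E=12, F=8.
Check: V − E + F = 6 − 12 + 8 = 2.

6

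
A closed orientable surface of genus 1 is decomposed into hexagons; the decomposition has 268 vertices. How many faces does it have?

χ = 2 − 2·1 = 0, and every face is a hexagon so 6F = 2E.
V − E + F = 0 with E = 6F/2 gives 268 − (6/2 − 1)·F = 0, so F = 134 and E = 402.

134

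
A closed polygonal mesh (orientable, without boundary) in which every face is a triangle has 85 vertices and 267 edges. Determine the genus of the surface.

Every face is a triangle and each edge borders two faces, so 3F = 2·267, giving F = 178.
χ = V − E + F = 85 − 267 + 178 = -4.
For a closed orientable surface χ = 2 − 2g, so g = (2 − (-4))/2 = 3.

3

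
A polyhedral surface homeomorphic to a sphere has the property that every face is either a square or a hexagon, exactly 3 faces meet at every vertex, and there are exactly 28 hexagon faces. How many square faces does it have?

6

Let x be the number of squares; then F = 28 + x.
Edge–face incidences: 2E = 6·28 + 4·x = 168 + 4x.
Every vertex has degree 3, so 3V = 2E.
Euler: V − E + F = 2 ⇒ (2E)/3 − E + (28 + x) = 2.
Multiply by 6: 2·(2E) − 3·(2E) + 6·(28 + x) = 12, i.e. 168 + 6x − (168 + 4x) = 12.
Collecting terms: 2x = 12, so x = 6.
Then 2E = 168 + 4·6 = 192, so E = 96, V = 2E/3 = 64, F = 28 + 6 = 34.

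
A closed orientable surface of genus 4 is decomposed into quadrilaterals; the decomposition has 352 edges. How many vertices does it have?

χ = 2 − 2·4 = -6, and every face is a square so 4F = 2E.
F = 2E/4 = 176. Then V = -6 + E − F = -6 + 352 − 176 = 170.

170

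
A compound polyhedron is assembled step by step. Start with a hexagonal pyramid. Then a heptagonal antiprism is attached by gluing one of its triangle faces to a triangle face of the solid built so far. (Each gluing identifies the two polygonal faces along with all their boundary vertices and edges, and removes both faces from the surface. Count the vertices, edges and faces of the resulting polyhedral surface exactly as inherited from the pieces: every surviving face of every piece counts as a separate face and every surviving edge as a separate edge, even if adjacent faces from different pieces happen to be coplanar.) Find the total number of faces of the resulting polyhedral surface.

21

A hexagonal pyramid: V=7, E=12, F=7.
Attach a heptagonal antiprism (V=14, E=28, F=16) along a 3-gon: merge 3 vertices and 3 edges, delete both glued faces → V=18, E=37, F=21.
Check: V − E + F = 18 − 37 + 21 = 2.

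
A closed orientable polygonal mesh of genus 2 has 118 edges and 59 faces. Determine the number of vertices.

57

For a closed orientable surface of genus 2, χ = 2 − 2·2 = -2.
V = -2 + E − F = -2 + 118 − 59 = 57.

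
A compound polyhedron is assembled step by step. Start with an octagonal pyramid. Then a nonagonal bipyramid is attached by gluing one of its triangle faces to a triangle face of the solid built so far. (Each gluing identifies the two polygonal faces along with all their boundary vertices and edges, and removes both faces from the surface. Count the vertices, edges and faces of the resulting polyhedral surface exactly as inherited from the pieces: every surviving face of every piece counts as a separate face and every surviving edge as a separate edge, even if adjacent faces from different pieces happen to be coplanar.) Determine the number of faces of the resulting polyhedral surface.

An octagonal pyramid: V=9, E=16, F=9.
Attach a nonagonal bipyramid (V=11, E=27, F=18) along a 3-gon: merge 3 vertices and 3 edges, delete both glued faces → V=17, E=40, F=25.
Check: V − E + F = 17 − 40 + 25 = 2.

25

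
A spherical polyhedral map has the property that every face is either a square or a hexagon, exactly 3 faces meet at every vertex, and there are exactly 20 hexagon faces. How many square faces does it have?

6

Let x be the number of squares; then F = 20 + x.
Edge–face incidences: 2E = 6·20 + 4·x = 120 + 4x.
Every vertex has degree 3, so 3V = 2E.
Euler: V − E + F = 2 ⇒ (2E)/3 − E + (20 + x) = 2.
Multiply by 6: 2·(2E) − 3·(2E) + 6·(20 + x) = 12, i.e. 120 + 6x − (120 + 4x) = 12.
Collecting terms: 2x = 12, so x = 6.
Then 2E = 120 + 4·6 = 144, so E = 72, V = 2E/3 = 48, F = 20 + 6 = 26.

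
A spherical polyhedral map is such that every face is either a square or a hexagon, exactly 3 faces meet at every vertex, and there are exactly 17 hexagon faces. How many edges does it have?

Let x be the number of squares; then F = 17 + x.
Edge–face incidences: 2E = 6·17 + 4·x = 102 + 4x.
Every vertex has degree 3, so 3V = 2E.
Euler: V − E + F = 2 ⇒ (2E)/3 − E + (17 + x) = 2.
Multiply by 6: 2·(2E) − 3·(2E) + 6·(17 + x) = 12, i.e. 102 + 6x − (102 + 4x) = 12.
Collecting terms: 2x = 12, so x = 6.
Then 2E = 102 + 4·6 = 126, so E = 63, V = 2E/3 = 42, F = 17 + 6 = 23.

63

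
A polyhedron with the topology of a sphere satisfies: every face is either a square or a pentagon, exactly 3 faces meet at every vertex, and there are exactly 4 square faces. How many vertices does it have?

Let x be the number of pentagons; then F = 4 + x.
Edge–face incidences: 2E = 4·4 + 5·x = 16 + 5x.
Every vertex has degree 3, so 3V = 2E.
Euler: V − E + F = 2 ⇒ (2E)/3 − E + (4 + x) = 2.
Multiply by 6: 2·(2E) − 3·(2E) + 6·(4 + x) = 12, i.e. 24 + 6x − (16 + 5x) = 12.
Collecting terms: x + 8 = 12, so x = 4.
Then 2E = 16 + 5·4 = 36, so E = 18, V = 2E/3 = 12, F = 4 + 4 = 8.

12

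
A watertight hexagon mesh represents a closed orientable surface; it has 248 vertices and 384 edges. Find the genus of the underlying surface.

5

Every face is a hexagon and each edge borders two faces, so 6F = 2·384, giving F = 128.
χ = V − E + F = 248 − 384 + 128 = -8.
For a closed orientable surface χ = 2 − 2g, so g = (2 − (-8))/2 = 5.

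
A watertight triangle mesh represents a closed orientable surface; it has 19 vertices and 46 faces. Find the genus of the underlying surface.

Every face is a triangle, so 2E = 3·46 = 138, giving E = 69.
χ = V − E + F = 19 − 69 + 46 = -4.
For a closed orientable surface χ = 2 − 2g, so g = (2 − (-4))/2 = 3.

3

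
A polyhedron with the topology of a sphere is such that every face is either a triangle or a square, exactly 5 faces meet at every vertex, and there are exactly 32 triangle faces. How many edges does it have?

60

Let x be the number of squares; then F = 32 + x.
Edge–face incidences: 2E = 3·32 + 4·x = 96 + 4x.
Every vertex has degree 5, so 5V = 2E.
Euler: V − E + F = 2 ⇒ (2E)/5 − E + (32 + x) = 2.
Multiply by 10: 2·(2E) − 5·(2E) + 10·(32 + x) = 20, i.e. 320 + 10x − 3·(96 + 4x) = 20.
Collecting terms: −2x + 32 = 20, so −2x = −12, so x = 6.
Then 2E = 96 + 4·6 = 120, so E = 60, V = 2E/5 = 24, F = 32 + 6 = 38.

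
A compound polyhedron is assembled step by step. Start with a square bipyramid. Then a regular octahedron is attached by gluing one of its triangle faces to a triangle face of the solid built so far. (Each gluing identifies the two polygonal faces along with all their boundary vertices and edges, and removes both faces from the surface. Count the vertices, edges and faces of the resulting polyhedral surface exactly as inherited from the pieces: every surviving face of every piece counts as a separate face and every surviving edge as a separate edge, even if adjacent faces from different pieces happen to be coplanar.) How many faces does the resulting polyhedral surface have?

A square bipyramid: V=6, E=12, F=8.
Attach a regular octahedron (V=6, E=12, F=8) along a 3-gon: merge 3 vertices and 3 edges, delete both glued faces → V=9, E=21, F=14.
Check: V − E + F = 9 − 21 + 14 = 2.

14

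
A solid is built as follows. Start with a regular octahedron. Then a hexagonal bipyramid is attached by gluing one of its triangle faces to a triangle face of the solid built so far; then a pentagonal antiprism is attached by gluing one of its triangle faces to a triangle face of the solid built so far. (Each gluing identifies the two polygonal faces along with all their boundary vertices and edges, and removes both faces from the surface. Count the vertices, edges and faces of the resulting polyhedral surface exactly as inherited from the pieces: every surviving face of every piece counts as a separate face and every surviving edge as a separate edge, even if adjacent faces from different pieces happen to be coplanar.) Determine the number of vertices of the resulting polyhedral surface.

A regular octahedron: V=6, E=12, F=8.
Attach a hexagonal bipyramid (V=8, E=18, F=12) along a 3-gon: merge 3 vertices and 3 edges, delete both glued faces → V=11, E=27, F=18.
Attach a pentagonal antiprism (V=10, E=20, F=12) along a 3-gon: merge 3 vertices and 3 edges, delete both glued faces → V=18, E=44, F=28.
Check: V − E + F = 18 − 44 + 28 = 2.

18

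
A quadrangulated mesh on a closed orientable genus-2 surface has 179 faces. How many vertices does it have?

177

χ = 2 − 2·2 = -2, and every face is a square so 4F = 2E.
E = 4·179/2 = 358. Then V = -2 + E − F = -2 + 358 − 179 = 177.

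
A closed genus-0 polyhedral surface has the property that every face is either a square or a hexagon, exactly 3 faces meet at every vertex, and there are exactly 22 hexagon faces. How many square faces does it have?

6

Let x be the number of squares; then F = 22 + x.
Edge–face incidences: 2E = 6·22 + 4·x = 132 + 4x.
Every vertex has degree 3, so 3V = 2E.
Euler: V − E + F = 2 ⇒ (2E)/3 − E + (22 + x) = 2.
Multiply by 6: 2·(2E) − 3·(2E) + 6·(22 + x) = 12, i.e. 132 + 6x − (132 + 4x) = 12.
Collecting terms: 2x = 12, so x = 6.
Then 2E = 132 + 4·6 = 156, so E = 78, V = 2E/3 = 52, F = 22 + 6 = 28.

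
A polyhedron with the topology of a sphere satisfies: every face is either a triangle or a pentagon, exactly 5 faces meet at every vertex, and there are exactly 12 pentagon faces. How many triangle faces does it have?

Let x be the number of triangles; then F = 12 + x.
Edge–face incidences: 2E = 5·12 + 3·x = 60 + 3x.
Every vertex has degree 5, so 5V = 2E.
Euler: V − E + F = 2 ⇒ (2E)/5 − E + (12 + x) = 2.
Multiply by 10: 2·(2E) − 5·(2E) + 10·(12 + x) = 20, i.e. 120 + 10x − 3·(60 + 3x) = 20.
Collecting terms: x − 60 = 20, so x = 80.
Then 2E = 60 + 3·80 = 300, so E = 150, V = 2E/5 = 60, F = 12 + 80 = 92.

80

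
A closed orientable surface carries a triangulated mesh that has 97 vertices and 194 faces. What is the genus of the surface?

1

Every face is a triangle, so 2E = 3·194 = 582, giving E = 291.
χ = V − E + F = 97 − 291 + 194 = 0.
For a closed orientable surface χ = 2 − 2g, so g = (2 − (0))/2 = 1.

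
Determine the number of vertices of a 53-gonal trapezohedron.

108

The n-trapezohedron (dual of the n-antiprism) has V = 2·53 + 2 = 108, E = 4·53 = 212, F = 2·53 = 106.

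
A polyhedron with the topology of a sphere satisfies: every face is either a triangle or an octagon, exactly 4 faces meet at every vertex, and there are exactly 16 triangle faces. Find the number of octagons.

Let x be the number of octagons; then F = 16 + x.
Edge–face incidences: 2E = 3·16 + 8·x = 48 + 8x.
Every vertex has degree 4, so 4V = 2E.
Euler: V − E + F = 2 ⇒ (2E)/4 − E + (16 + x) = 2.
Multiply by 8: 2·(2E) − 4·(2E) + 8·(16 + x) = 16, i.e. 128 + 8x − 2·(48 + 8x) = 16.
Collecting terms: −8x + 32 = 16, so −8x = −16, so x = 2.
Then 2E = 48 + 8·2 = 64, so E = 32, V = 2E/4 = 16, F = 16 + 2 = 18.

2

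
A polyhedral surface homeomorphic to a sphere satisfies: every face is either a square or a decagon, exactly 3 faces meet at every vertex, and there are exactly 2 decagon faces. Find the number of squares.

Let x be the number of squares; then F = 2 + x.
Edge–face incidences: 2E = 10·2 + 4·x = 20 + 4x.
Every vertex has degree 3, so 3V = 2E.
Euler: V − E + F = 2 ⇒ (2E)/3 − E + (2 + x) = 2.
Multiply by 6: 2·(2E) − 3·(2E) + 6·(2 + x) = 12, i.e. 12 + 6x − (20 + 4x) = 12.
Collecting terms: 2x − 8 = 12, so 2x = 20, so x = 10.
Then 2E = 20 + 4·10 = 60, so E = 30, V = 2E/3 = 20, F = 2 + 10 = 12.

10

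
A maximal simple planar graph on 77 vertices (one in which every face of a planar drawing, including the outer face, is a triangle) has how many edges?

In a plane triangulation 3F = 2E and V − E + F = 2, so E = 3V − 6 = 3·77 − 6 = 225.

225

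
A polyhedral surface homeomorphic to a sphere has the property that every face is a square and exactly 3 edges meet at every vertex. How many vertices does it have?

Each face has 4 edges and each edge borders two faces, so 2E = 4F.
Each vertex has degree 3, so 3V = 2E and hence V = 4F/3.
Euler: V − E + F = 2 ⇒ (4F/3) − (4F/2) + F = 2.
Multiply by 6: (8 − 12 + 6)F = 12, i.e. 2F = 12.
So F = 6, E = 4·6/2 = 12, V = 4·6/3 = 8.

8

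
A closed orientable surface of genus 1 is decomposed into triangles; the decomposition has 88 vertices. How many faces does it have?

176

χ = 2 − 2·1 = 0, and every face is a triangle so 3F = 2E.
V − E + F = 0 with E = 3F/2 gives 88 − (3/2 − 1)·F = 0, so F = 176 and E = 264.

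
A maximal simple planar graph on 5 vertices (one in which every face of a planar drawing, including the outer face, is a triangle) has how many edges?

In a plane triangulation 3F = 2E and V − E + F = 2, so E = 3V − 6 = 3·5 − 6 = 9.

9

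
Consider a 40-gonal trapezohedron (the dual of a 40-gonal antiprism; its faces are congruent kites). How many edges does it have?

The n-trapezohedron (dual of the n-antiprism) has V = 2·40 + 2 = 82, E = 4·40 = 160, F = 2·40 = 80.

160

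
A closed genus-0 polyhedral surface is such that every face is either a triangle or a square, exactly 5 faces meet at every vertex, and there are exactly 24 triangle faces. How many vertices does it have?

Let x be the number of squares; then F = 24 + x.
Edge–face incidences: 2E = 3·24 + 4·x = 72 + 4x.
Every vertex has degree 5, so 5V = 2E.
Euler: V − E + F = 2 ⇒ (2E)/5 − E + (24 + x) = 2.
Multiply by 10: 2·(2E) − 5·(2E) + 10·(24 + x) = 20, i.e. 240 + 10x − 3·(72 + 4x) = 20.
Collecting terms: −2x + 24 = 20, so −2x = −4, so x = 2.
Then 2E = 72 + 4·2 = 80, so E = 40, V = 2E/5 = 16, F = 24 + 2 = 26.

16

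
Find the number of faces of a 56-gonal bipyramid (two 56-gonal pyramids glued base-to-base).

A bipyramid over an n-gon has 2n triangular faces and n + 2 vertices: V = 56 + 2 = 58, E = 3·56 = 168, F = 2·56 = 112.

112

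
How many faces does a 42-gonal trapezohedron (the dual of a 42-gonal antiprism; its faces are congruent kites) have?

The n-trapezohedron (dual of the n-antiprism) has V = 2·42 + 2 = 86, E = 4·42 = 168, F = 2·42 = 84.
Check: V − E + F = 86 − 168 + 84 = 2.

84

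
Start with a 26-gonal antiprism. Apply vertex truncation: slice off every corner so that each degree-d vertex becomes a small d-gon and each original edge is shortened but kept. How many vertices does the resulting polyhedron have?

The base solid has V = 52, E = 104, F = 54.
Truncation replaces each original edge-end by a new vertex, so V′ = 2E = 208.
Each original edge survives, and each old vertex of degree d contributes d new edges; summing degrees gives Σd = 2E, so E′ = E + 2E = 3E = 312.
Each original face survives and each original vertex becomes one new face: F′ = F + V = 106.

208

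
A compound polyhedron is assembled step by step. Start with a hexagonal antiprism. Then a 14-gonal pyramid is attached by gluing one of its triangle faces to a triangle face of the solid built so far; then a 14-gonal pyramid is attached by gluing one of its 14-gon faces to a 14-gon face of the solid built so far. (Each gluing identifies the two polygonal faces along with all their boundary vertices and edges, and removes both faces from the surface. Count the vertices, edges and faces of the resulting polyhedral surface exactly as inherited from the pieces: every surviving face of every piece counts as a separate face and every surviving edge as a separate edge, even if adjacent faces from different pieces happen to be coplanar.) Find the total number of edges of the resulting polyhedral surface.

63

A hexagonal antiprism: V=12, E=24, F=14.
Attach a 14-gonal pyramid (V=15, E=28, F=15) along a 3-gon: merge 3 vertices and 3 edges, delete both glued faces → V=24, E=49, F=27.
Attach a 14-gonal pyramid (V=15, E=28, F=15) along a 14-gon: merge 14 vertices and 14 edges, delete both glued faces → V=25, E=63, F=40.
Check: V − E + F = 25 − 63 + 40 = 2.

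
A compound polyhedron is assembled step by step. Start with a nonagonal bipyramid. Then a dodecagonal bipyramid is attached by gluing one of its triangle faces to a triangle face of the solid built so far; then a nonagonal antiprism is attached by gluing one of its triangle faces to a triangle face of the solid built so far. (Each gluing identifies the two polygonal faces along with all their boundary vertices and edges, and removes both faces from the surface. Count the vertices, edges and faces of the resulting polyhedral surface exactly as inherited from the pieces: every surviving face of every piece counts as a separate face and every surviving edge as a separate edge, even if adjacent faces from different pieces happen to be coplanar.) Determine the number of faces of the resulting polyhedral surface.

A nonagonal bipyramid: V=11, E=27, F=18.
Attach a dodecagonal bipyramid (V=14, E=36, F=24) along a 3-gon: merge 3 vertices and 3 edges, delete both glued faces → V=22, E=60, F=40.
Attach a nonagonal antiprism (V=18, E=36, F=20) along a 3-gon: merge 3 vertices and 3 edges, delete both glued faces → V=37, E=93, F=58.
Check: V − E + F = 37 − 93 + 58 = 2.

58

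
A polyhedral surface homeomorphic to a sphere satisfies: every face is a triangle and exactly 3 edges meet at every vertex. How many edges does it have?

6

Each face has 3 edges and each edge borders two faces, so 2E = 3F.
Each vertex has degree 3, so 3V = 2E and hence V = 3F/3.
Euler: V − E + F = 2 ⇒ (3F/3) − (3F/2) + F = 2.
Multiply by 6: (6 − 9 + 6)F = 12, i.e. 3F = 12.
So F = 4, E = 3·4/2 = 6, V = 3·4/3 = 4.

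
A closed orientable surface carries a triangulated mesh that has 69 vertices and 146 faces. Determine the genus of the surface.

Every face is a triangle, so 2E = 3·146 = 438, giving E = 219.
χ = V − E + F = 69 − 219 + 146 = -4.
For a closed orientable surface χ = 2 − 2g, so g = (2 − (-4))/2 = 3.

3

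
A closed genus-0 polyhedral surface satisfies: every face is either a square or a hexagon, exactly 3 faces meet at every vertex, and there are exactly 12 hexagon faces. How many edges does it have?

48

Let x be the number of squares; then F = 12 + x.
Edge–face incidences: 2E = 6·12 + 4·x = 72 + 4x.
Every vertex has degree 3, so 3V = 2E.
Euler: V − E + F = 2 ⇒ (2E)/3 − E + (12 + x) = 2.
Multiply by 6: 2·(2E) − 3·(2E) + 6·(12 + x) = 12, i.e. 72 + 6x − (72 + 4x) = 12.
Collecting terms: 2x = 12, so x = 6.
Then 2E = 72 + 4·6 = 96, so E = 48, V = 2E/3 = 32, F = 12 + 6 = 18.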